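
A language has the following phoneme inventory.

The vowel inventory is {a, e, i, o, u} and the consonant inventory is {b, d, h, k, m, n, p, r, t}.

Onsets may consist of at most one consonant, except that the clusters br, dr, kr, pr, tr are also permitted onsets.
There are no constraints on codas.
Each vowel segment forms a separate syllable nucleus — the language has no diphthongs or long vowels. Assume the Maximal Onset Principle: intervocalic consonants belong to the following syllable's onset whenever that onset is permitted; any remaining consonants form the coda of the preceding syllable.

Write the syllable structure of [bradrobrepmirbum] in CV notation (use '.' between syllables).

CCV.CCV.CCVC.CVC.CVC

Nuclei (vowels): a, o, e, i, u → 5 syllables.
Between /a/ (V1) and /o/ (V2): /dr/ — entire cluster is a permitted onset → onset /dr/, coda ∅.
Between /o/ (V2) and /e/ (V3): cluster /br/ — /br/ is itself a permitted onset, so the whole cluster goes right; preceding coda = ∅.
Between /e/ (V3) and /i/ (V4): /pm/; trying suffixes from longest down, /m/ is the first permitted one, so coda /p/ | onset /m/.
Between /i/ (V4) and /u/ (V5): /rb/ — longest licit onset from the right is /b/, leaving /r/ as coda.
Syllabification: bra.dro.brep.mir.bum.
Mapping each syllable to C/V: /bra/ → CCV, /dro/ → CCV, /brep/ → CCVC, /mir/ → CVC, /bum/ → CVC.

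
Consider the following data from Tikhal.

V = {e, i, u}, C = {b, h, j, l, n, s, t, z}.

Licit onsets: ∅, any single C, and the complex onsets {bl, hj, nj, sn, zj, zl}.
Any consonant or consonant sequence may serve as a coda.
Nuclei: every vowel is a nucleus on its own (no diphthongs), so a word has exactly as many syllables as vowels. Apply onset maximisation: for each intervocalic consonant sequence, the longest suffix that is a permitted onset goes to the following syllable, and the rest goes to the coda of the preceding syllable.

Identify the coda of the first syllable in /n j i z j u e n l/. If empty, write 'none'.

The vowels are i, u, e — 3 nuclei, so 3 syllables.
/i…u/ gap (V1→V2): /zj/ is a licit onset in full, so it all attaches to the next syllable.
/u…e/ gap (V2→V3): no consonants, so the boundary falls immediately after /u/.
Syllabification: nji.zju.enl.
Syllable 1 is /nji/: onset /nj/, nucleus /i/, coda ∅.

none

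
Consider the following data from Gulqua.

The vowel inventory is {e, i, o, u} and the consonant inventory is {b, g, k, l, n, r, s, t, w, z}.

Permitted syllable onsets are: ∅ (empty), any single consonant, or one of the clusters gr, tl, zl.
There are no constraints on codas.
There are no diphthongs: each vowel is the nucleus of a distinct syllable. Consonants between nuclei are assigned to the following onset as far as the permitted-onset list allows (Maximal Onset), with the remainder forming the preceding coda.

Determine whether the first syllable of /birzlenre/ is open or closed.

The vowels are i, e, e — 3 nuclei, so 3 syllables.
/i…e/ gap (V1→V2): /rzl/ — longest licit onset from the right is /zl/, leaving /r/ as coda.
/e…e/ gap (V2→V3): /nr/ splits as /n/ + /r/ (/r/ is the longest suffix that is a licit onset).
Putting it together: bir.zlen.re.
Syllable 1 is /bir/ with coda /r/, so it is closed.

closed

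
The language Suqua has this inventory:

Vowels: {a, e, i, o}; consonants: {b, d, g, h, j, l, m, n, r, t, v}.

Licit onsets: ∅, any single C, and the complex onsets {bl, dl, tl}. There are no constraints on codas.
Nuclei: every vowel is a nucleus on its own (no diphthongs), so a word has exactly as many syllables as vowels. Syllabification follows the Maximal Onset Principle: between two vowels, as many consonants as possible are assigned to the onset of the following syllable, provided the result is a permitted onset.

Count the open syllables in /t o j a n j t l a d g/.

The vowels are o, a, a — 3 nuclei, so 3 syllables.
V1 /o/ – V2 /a/: /j/ is a single consonant, so it becomes the next onset.
V2 /a/ – V3 /a/: /njtl/ splits as /nj/ + /tl/ (/tl/ is the longest suffix that is a licit onset).
So the parse is to.janj.tladg.
Classifying each syllable: /to/ (open), /janj/ (closed), /tladg/ (closed).
Open syllables: 1.

1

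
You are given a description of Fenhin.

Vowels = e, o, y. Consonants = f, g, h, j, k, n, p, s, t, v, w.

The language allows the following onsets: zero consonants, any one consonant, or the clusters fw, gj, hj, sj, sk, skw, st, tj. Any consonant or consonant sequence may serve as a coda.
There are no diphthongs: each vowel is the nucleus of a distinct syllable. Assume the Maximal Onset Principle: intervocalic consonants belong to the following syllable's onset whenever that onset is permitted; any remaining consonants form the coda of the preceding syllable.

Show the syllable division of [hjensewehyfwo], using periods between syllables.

hjen.se.we.hy.fwo

Nuclei (vowels): e, e, e, y, o → 5 syllables.
σ1/σ2 boundary: /ns/ — longest licit onset from the right is /s/, leaving /n/ as coda.
σ2/σ3 boundary: /w/ is a single consonant, so it becomes the next onset.
σ3/σ4 boundary: /h/ is a single consonant, so it becomes the next onset.
σ4/σ5 boundary: /fw/ — entire cluster is a permitted onset → onset /fw/, coda ∅.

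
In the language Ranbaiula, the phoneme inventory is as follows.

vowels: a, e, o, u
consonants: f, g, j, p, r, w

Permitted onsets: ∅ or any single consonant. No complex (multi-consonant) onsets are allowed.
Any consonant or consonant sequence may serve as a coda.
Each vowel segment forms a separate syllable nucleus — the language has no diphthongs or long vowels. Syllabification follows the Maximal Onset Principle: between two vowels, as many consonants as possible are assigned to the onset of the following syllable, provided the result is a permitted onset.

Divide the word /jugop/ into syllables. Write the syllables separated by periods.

Vowels present: u, o; each is a nucleus, giving 2 syllables.
σ1/σ2 boundary: /g/ → onset of the next syllable (single consonants are always licit onsets).

ju.gop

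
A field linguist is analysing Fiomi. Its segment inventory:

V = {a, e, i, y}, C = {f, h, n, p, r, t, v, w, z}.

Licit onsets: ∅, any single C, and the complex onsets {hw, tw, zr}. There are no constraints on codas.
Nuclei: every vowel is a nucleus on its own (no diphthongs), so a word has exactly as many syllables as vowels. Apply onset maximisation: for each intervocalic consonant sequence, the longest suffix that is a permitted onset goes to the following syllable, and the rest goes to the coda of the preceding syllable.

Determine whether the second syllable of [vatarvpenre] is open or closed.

Nuclei (vowels): a, a, e, e → 4 syllables.
Between /a/ (V1) and /a/ (V2): just /t/ — single C goes to the following onset.
Between /a/ (V2) and /e/ (V3): /rvp/ splits as /rv/ + /p/ (/p/ is the longest suffix that is a licit onset).
Between /e/ (V3) and /e/ (V4): /nr/ splits as /n/ + /r/ (/r/ is the longest suffix that is a licit onset).
So the parse is va.tarv.pen.re.
Syllable 2 is /tarv/ with coda /rv/, so it is closed.

closed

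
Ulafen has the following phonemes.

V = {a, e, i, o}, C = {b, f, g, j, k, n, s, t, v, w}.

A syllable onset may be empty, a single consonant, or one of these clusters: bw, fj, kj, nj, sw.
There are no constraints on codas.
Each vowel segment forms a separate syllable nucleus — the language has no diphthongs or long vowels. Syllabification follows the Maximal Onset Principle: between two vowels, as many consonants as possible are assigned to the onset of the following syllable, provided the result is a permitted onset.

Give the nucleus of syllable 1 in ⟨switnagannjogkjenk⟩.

i

The vowels are i, a, a, o, e — 5 nuclei, so 5 syllables.
The first nucleus (vowel 1 from the left) is /i/.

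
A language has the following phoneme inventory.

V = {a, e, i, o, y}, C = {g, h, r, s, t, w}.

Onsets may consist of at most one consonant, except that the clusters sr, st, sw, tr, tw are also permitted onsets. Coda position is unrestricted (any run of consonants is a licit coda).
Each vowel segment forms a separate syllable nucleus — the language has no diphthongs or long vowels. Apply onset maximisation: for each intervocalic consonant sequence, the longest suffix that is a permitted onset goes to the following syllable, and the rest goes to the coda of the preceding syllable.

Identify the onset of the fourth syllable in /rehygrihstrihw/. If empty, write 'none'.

tr

Vowels present: e, y, i, i; each is a nucleus, giving 4 syllables.
σ1/σ2 boundary: /h/ → onset of the next syllable (single consonants are always licit onsets).
σ2/σ3 boundary: /gr/ — longest licit onset from the right is /r/, leaving /g/ as coda.
σ3/σ4 boundary: cluster /hstr/ — the longest permitted-onset suffix is /tr/; onset = /tr/, preceding coda = /hs/.
Putting it together: re.hyg.rihs.trihw.
Syllable 4 is /trihw/: onset /tr/, nucleus /i/, coda /hw/.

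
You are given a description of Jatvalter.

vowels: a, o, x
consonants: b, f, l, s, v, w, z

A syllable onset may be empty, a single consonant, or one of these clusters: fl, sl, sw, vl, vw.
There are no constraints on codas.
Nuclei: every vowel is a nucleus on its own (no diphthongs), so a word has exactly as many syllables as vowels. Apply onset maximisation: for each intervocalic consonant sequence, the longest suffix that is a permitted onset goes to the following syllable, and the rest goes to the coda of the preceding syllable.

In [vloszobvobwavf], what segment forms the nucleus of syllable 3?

Vowels present: o, o, o, a; each is a nucleus, giving 4 syllables.
The third nucleus (vowel 3 from the left) is /o/.

o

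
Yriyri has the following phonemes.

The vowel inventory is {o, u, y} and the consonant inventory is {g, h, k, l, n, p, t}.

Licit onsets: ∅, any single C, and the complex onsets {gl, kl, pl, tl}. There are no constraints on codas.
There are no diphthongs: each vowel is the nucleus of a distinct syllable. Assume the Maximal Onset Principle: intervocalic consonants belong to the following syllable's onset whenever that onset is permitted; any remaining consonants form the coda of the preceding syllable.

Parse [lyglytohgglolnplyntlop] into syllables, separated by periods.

Nuclei (vowels): y, y, o, o, y, o → 6 syllables.
/y…y/ gap (V1→V2): /gl/ — entire cluster is a permitted onset → onset /gl/, coda ∅.
/y…o/ gap (V2→V3): /t/ → onset of the next syllable (single consonants are always licit onsets).
/o…o/ gap (V3→V4): /hggl/ splits as /hg/ + /gl/ (/gl/ is the longest suffix that is a licit onset).
/o…y/ gap (V4→V5): /lnpl/ — longest licit onset from the right is /pl/, leaving /ln/ as coda.
/y…o/ gap (V5→V6): cluster /ntl/ — the longest permitted-onset suffix is /tl/; onset = /tl/, preceding coda = /n/.

ly.gly.tohg.gloln.plyn.tlop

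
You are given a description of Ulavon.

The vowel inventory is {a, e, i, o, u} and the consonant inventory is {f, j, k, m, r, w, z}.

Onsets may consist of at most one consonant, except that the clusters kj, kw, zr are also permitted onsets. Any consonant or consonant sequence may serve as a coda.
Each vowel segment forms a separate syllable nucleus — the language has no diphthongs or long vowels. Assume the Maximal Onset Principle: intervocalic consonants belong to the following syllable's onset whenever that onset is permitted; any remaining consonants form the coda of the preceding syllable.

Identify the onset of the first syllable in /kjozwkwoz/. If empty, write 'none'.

kj

Vowels present: o, o; each is a nucleus, giving 2 syllables.
σ1/σ2 boundary: cluster /zwkw/ — the longest permitted-onset suffix is /kw/; onset = /kw/, preceding coda = /zw/.
So the parse is kjozw.kwoz.
Syllable 1 is /kjozw/: onset /kj/, nucleus /o/, coda /zw/.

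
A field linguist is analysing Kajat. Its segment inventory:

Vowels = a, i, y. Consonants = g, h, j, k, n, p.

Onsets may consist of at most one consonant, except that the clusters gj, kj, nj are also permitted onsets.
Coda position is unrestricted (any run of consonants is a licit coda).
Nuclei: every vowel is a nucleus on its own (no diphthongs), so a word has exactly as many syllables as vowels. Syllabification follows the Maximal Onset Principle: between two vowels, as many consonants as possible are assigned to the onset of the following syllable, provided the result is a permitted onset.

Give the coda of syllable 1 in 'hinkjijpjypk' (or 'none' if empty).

n

Vowels present: i, i, y; each is a nucleus, giving 3 syllables.
V1 /i/ – V2 /i/: /nkj/ — longest licit onset from the right is /kj/, leaving /n/ as coda.
V2 /i/ – V3 /y/: cluster /jpj/ — the longest permitted-onset suffix is /j/; onset = /j/, preceding coda = /jp/.
Putting it together: hin.kjijp.jypk.
Syllable 1 is /hin/: onset /h/, nucleus /i/, coda /n/.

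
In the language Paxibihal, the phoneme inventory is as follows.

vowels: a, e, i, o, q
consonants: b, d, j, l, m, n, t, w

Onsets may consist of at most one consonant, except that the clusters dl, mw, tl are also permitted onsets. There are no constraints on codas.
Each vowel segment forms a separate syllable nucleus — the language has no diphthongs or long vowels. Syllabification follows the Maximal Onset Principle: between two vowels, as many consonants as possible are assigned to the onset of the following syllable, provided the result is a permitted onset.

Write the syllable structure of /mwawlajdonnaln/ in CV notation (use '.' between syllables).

CCVC.CVC.CVC.CVCC

Nuclei (vowels): a, a, o, a → 4 syllables.
Between /a/ (V1) and /a/ (V2): /wl/; trying suffixes from longest down, /l/ is the first permitted one, so coda /w/ | onset /l/.
Between /a/ (V2) and /o/ (V3): /jd/; trying suffixes from longest down, /d/ is the first permitted one, so coda /j/ | onset /d/.
Between /o/ (V3) and /a/ (V4): /nn/ — longest licit onset from the right is /n/, leaving /n/ as coda.
Syllabification: mwaw.laj.don.naln.
Mapping each syllable to C/V: /mwaw/ → CCVC, /laj/ → CVC, /don/ → CVC, /naln/ → CVCC.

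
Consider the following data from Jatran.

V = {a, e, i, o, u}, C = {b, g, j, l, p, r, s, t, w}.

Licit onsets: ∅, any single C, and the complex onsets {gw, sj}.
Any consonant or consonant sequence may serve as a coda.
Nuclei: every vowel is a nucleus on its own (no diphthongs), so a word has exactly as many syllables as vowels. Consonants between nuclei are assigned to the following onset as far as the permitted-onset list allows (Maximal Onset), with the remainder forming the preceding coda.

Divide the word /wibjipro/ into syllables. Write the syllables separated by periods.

The vowels are i, i, o — 3 nuclei, so 3 syllables.
Between /i/ (V1) and /i/ (V2): cluster /bj/ — the longest permitted-onset suffix is /j/; onset = /j/, preceding coda = /b/.
Between /i/ (V2) and /o/ (V3): /pr/ splits as /p/ + /r/ (/r/ is the longest suffix that is a licit onset).

wib.jip.ro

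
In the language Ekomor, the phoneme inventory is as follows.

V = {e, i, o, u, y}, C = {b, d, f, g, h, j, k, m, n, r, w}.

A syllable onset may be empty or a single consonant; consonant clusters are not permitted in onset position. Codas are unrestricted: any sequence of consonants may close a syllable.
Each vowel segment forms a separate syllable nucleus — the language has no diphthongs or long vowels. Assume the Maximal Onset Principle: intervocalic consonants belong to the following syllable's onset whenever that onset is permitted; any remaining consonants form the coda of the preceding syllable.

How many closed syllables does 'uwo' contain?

0

Nuclei (vowels): u, o → 2 syllables.
/u…o/ gap (V1→V2): /w/ is a single consonant, so it becomes the next onset.
Result: u.wo.
Classifying each syllable: /u/ (open), /wo/ (open).
Closed syllables: 0.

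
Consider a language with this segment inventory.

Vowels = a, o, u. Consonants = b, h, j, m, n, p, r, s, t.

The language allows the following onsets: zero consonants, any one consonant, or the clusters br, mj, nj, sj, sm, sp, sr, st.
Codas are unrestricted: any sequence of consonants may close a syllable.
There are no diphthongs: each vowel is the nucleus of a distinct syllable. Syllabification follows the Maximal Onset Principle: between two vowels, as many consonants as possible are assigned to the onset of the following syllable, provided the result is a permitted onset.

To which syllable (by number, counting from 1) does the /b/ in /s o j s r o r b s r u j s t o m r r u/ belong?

2

The vowels are o, o, u, o, u — 5 nuclei, so 5 syllables.
V1 /o/ – V2 /o/: /jsr/ — longest licit onset from the right is /sr/, leaving /j/ as coda.
V2 /o/ – V3 /u/: /rbsr/ — longest licit onset from the right is /sr/, leaving /rb/ as coda.
V3 /u/ – V4 /o/: cluster /jst/ — the longest permitted-onset suffix is /st/; onset = /st/, preceding coda = /j/.
V4 /o/ – V5 /u/: /mrr/ splits as /mr/ + /r/ (/r/ is the longest suffix that is a licit onset).
Syllabification: soj.srorb.sruj.stomr.ru.
The /b/ is in the coda of syllable 2 (/srorb/).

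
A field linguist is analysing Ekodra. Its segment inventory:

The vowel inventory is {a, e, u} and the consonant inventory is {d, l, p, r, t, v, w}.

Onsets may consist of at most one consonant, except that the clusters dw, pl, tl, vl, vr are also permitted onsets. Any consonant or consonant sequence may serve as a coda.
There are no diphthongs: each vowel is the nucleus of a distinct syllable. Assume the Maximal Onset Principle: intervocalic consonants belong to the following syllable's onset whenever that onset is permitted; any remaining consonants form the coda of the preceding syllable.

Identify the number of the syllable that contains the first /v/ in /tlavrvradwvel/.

The vowels are a, a, e — 3 nuclei, so 3 syllables.
σ1/σ2 boundary: /vrvr/ — longest licit onset from the right is /vr/, leaving /vr/ as coda.
σ2/σ3 boundary: /dwv/; trying suffixes from longest down, /v/ is the first permitted one, so coda /dw/ | onset /v/.
Syllabification: tlavr.vradw.vel.
The first /v/ is in the coda of syllable 1 (/tlavr/).

1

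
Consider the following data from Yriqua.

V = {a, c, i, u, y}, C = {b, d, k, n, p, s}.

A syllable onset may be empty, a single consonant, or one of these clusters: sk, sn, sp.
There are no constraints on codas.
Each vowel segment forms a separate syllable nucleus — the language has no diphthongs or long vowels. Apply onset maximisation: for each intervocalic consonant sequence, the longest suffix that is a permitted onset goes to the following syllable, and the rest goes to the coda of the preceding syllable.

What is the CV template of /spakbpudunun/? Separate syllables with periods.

CCVCC.CV.CV.CVC

Vowels present: a, u, u, u; each is a nucleus, giving 4 syllables.
Between /a/ (V1) and /u/ (V2): cluster /kbp/ — the longest permitted-onset suffix is /p/; onset = /p/, preceding coda = /kb/.
Between /u/ (V2) and /u/ (V3): /d/ → onset of the next syllable (single consonants are always licit onsets).
Between /u/ (V3) and /u/ (V4): /n/ → onset of the next syllable (single consonants are always licit onsets).
Result: spakb.pu.du.nun.
Mapping each syllable to C/V: /spakb/ → CCVCC, /pu/ → CV, /du/ → CV, /nun/ → CVC.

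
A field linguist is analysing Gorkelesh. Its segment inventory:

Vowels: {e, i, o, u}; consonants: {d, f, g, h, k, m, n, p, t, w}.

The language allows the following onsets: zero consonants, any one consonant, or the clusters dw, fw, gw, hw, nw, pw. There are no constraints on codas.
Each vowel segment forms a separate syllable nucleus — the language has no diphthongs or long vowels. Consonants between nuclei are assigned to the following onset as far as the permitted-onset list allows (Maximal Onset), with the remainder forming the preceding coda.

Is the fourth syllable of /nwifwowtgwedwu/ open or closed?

open

Vowels present: i, o, e, u; each is a nucleus, giving 4 syllables.
Between /i/ (V1) and /o/ (V2): /fw/ — entire cluster is a permitted onset → onset /fw/, coda ∅.
Between /o/ (V2) and /e/ (V3): /wtgw/ — longest licit onset from the right is /gw/, leaving /wt/ as coda.
Between /e/ (V3) and /u/ (V4): cluster /dw/ — /dw/ is itself a permitted onset, so the whole cluster goes right; preceding coda = ∅.
Result: nwi.fwowt.gwe.dwu.
Syllable 4 is /dwu/; it ends in its nucleus with no coda, so it is open.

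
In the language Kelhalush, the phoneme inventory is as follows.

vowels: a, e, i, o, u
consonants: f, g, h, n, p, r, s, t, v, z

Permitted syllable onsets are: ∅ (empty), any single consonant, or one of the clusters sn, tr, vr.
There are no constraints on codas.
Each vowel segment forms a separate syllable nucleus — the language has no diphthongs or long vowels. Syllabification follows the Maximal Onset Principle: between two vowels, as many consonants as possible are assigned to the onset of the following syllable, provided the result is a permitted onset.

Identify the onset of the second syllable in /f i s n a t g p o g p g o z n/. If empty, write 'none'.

sn

Nuclei (vowels): i, a, o, o → 4 syllables.
σ1/σ2 boundary: cluster /sn/ — /sn/ is itself a permitted onset, so the whole cluster goes right; preceding coda = ∅.
σ2/σ3 boundary: /tgp/; trying suffixes from longest down, /p/ is the first permitted one, so coda /tg/ | onset /p/.
σ3/σ4 boundary: /gpg/; trying suffixes from longest down, /g/ is the first permitted one, so coda /gp/ | onset /g/.
Syllabification: fi.snatg.pogp.gozn.
Syllable 2 is /snatg/: onset /sn/, nucleus /a/, coda /tg/.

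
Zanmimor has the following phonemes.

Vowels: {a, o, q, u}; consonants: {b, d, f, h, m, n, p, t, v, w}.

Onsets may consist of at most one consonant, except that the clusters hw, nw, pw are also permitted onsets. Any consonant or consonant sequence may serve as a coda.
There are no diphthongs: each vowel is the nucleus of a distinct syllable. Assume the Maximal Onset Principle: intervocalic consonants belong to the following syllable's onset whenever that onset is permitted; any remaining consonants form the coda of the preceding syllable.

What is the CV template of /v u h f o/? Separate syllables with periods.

CVC.CV

Vowels present: u, o; each is a nucleus, giving 2 syllables.
σ1/σ2 boundary: /hf/; trying suffixes from longest down, /f/ is the first permitted one, so coda /h/ | onset /f/.
Syllabification: vuh.fo.
Mapping each syllable to C/V: /vuh/ → CVC, /fo/ → CV.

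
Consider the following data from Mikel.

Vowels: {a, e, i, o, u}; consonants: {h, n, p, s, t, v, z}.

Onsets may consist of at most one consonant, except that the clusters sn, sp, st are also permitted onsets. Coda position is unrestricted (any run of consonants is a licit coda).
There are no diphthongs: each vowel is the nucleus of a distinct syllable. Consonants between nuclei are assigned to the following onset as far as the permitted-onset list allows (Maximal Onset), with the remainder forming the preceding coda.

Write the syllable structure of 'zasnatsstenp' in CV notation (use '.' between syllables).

The vowels are a, a, e — 3 nuclei, so 3 syllables.
/a…a/ gap (V1→V2): cluster /sn/ — /sn/ is itself a permitted onset, so the whole cluster goes right; preceding coda = ∅.
/a…e/ gap (V2→V3): /tsst/; trying suffixes from longest down, /st/ is the first permitted one, so coda /ts/ | onset /st/.
Putting it together: za.snats.stenp.
Mapping each syllable to C/V: /za/ → CV, /snats/ → CCVCC, /stenp/ → CCVCC.

CV.CCVCC.CCVCC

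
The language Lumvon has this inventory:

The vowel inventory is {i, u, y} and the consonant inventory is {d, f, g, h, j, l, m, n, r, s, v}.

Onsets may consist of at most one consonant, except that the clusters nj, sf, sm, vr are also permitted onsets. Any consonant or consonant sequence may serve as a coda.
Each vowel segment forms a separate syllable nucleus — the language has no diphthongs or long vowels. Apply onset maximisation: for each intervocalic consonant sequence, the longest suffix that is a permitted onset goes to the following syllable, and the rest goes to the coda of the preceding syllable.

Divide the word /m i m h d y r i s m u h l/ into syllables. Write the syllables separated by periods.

mimh.dy.ri.smuhl

The vowels are i, y, i, u — 4 nuclei, so 4 syllables.
/i…y/ gap (V1→V2): cluster /mhd/ — the longest permitted-onset suffix is /d/; onset = /d/, preceding coda = /mh/.
/y…i/ gap (V2→V3): /r/ is a single consonant, so it becomes the next onset.
/i…u/ gap (V3→V4): cluster /sm/ — /sm/ is itself a permitted onset, so the whole cluster goes right; preceding coda = ∅.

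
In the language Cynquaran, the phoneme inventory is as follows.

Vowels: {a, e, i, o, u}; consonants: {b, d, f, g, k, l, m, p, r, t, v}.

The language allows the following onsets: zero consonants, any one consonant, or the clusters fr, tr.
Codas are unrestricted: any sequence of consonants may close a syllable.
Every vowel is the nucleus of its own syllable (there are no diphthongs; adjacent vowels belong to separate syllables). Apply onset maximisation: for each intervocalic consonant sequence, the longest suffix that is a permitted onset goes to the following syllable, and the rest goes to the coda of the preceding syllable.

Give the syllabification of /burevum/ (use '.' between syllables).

bu.re.vum

Vowels present: u, e, u; each is a nucleus, giving 3 syllables.
V1 /u/ – V2 /e/: just /r/ — single C goes to the following onset.
V2 /e/ – V3 /u/: just /v/ — single C goes to the following onset.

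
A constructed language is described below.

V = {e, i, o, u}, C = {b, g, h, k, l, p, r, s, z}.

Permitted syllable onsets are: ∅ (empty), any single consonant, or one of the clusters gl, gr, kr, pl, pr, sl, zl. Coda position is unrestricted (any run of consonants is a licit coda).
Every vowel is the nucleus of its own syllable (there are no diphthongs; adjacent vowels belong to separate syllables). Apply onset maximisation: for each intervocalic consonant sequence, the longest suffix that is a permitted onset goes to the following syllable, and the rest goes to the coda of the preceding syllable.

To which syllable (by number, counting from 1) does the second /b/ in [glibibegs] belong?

The vowels are i, i, e — 3 nuclei, so 3 syllables.
V1 /i/ – V2 /i/: just /b/ — single C goes to the following onset.
V2 /i/ – V3 /e/: /b/ is a single consonant, so it becomes the next onset.
Putting it together: gli.bi.begs.
The second /b/ is in the onset of syllable 3 (/begs/).

3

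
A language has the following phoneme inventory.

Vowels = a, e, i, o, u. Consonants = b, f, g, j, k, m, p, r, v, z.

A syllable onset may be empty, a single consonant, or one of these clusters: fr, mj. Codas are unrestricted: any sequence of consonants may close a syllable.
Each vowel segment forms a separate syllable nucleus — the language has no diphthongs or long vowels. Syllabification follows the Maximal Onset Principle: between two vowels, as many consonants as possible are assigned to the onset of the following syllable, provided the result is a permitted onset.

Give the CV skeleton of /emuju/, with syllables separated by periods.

V.CV.CV

Nuclei (vowels): e, u, u → 3 syllables.
V1 /e/ – V2 /u/: /m/ is a single consonant, so it becomes the next onset.
V2 /u/ – V3 /u/: /j/ → onset of the next syllable (single consonants are always licit onsets).
Syllabification: e.mu.ju.
Mapping each syllable to C/V: /e/ → V, /mu/ → CV, /ju/ → CV.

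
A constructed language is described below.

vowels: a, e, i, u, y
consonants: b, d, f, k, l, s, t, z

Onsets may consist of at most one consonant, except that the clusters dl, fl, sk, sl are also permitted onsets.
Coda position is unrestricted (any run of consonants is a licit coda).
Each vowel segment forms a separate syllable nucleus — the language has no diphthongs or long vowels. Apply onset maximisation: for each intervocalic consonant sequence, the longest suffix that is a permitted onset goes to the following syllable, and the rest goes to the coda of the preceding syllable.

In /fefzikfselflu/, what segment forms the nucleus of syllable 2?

i

The vowels are e, i, e, u — 4 nuclei, so 4 syllables.
The second nucleus (vowel 2 from the left) is /i/.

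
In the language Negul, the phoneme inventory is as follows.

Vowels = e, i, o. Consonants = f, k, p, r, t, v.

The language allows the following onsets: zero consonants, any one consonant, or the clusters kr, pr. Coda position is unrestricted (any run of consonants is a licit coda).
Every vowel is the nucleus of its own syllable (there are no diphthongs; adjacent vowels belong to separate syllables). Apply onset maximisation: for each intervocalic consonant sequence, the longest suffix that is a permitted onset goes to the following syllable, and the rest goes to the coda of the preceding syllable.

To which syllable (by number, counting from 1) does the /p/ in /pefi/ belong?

1

Nuclei (vowels): e, i → 2 syllables.
/e…i/ gap (V1→V2): /f/ → onset of the next syllable (single consonants are always licit onsets).
Putting it together: pe.fi.
The /p/ is in the onset of syllable 1 (/pe/).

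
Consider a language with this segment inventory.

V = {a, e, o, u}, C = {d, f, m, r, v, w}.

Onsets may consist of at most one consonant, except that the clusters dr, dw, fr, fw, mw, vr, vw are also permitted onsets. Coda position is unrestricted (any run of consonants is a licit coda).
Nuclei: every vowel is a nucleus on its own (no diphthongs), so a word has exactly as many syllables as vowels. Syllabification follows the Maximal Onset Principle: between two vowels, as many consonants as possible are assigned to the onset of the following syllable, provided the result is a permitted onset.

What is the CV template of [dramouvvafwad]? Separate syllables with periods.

CCV.CV.VC.CV.CCVC

Vowels present: a, o, u, a, a; each is a nucleus, giving 5 syllables.
/a…o/ gap (V1→V2): /m/ is a single consonant, so it becomes the next onset.
/o…u/ gap (V2→V3): no consonants, so the boundary falls immediately after /o/.
/u…a/ gap (V3→V4): cluster /vv/ — the longest permitted-onset suffix is /v/; onset = /v/, preceding coda = /v/.
/a…a/ gap (V4→V5): /fw/ — entire cluster is a permitted onset → onset /fw/, coda ∅.
Result: dra.mo.uv.va.fwad.
Mapping each syllable to C/V: /dra/ → CCV, /mo/ → CV, /uv/ → VC, /va/ → CV, /fwad/ → CCVC.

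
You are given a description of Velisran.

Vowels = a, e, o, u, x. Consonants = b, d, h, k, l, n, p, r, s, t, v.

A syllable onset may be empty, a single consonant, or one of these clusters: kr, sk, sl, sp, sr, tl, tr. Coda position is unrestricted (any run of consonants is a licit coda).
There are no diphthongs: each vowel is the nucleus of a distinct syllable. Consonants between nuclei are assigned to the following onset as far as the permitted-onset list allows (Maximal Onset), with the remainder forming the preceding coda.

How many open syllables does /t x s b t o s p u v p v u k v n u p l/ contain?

1

Nuclei (vowels): x, o, u, u, u → 5 syllables.
/x…o/ gap (V1→V2): /sbt/; trying suffixes from longest down, /t/ is the first permitted one, so coda /sb/ | onset /t/.
/o…u/ gap (V2→V3): /sp/ — entire cluster is a permitted onset → onset /sp/, coda ∅.
/u…u/ gap (V3→V4): /vpv/ splits as /vp/ + /v/ (/v/ is the longest suffix that is a licit onset).
/u…u/ gap (V4→V5): /kvn/ — longest licit onset from the right is /n/, leaving /kv/ as coda.
Putting it together: txsb.to.spuvp.vukv.nupl.
Classifying each syllable: /txsb/ (closed), /to/ (open), /spuvp/ (closed), /vukv/ (closed), /nupl/ (closed).
Open syllables: 1.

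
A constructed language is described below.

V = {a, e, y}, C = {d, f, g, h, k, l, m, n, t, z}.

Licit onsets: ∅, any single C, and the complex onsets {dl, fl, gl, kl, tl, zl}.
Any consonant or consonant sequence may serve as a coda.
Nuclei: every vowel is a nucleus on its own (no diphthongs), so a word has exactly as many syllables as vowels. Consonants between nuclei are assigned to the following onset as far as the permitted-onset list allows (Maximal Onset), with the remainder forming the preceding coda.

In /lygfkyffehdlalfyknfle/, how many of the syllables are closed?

The vowels are y, y, e, a, y, e — 6 nuclei, so 6 syllables.
σ1/σ2 boundary: cluster /gfk/ — the longest permitted-onset suffix is /k/; onset = /k/, preceding coda = /gf/.
σ2/σ3 boundary: /ff/ — longest licit onset from the right is /f/, leaving /f/ as coda.
σ3/σ4 boundary: /hdl/ — longest licit onset from the right is /dl/, leaving /h/ as coda.
σ4/σ5 boundary: /lf/; trying suffixes from longest down, /f/ is the first permitted one, so coda /l/ | onset /f/.
σ5/σ6 boundary: /knfl/ splits as /kn/ + /fl/ (/fl/ is the longest suffix that is a licit onset).
So the parse is lygf.kyf.feh.dlal.fykn.fle.
Classifying each syllable: /lygf/ (closed), /kyf/ (closed), /feh/ (closed), /dlal/ (closed), /fykn/ (closed), /fle/ (open).
Closed syllables: 5.

5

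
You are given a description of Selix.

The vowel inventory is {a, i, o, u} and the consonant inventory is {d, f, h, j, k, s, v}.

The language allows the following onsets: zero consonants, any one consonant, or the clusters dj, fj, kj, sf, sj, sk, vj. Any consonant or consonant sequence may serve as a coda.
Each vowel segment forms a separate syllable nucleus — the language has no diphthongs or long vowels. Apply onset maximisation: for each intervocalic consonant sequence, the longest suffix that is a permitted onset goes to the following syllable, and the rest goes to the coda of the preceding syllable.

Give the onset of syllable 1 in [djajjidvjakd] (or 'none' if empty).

Vowels present: a, i, a; each is a nucleus, giving 3 syllables.
σ1/σ2 boundary: /jj/ — longest licit onset from the right is /j/, leaving /j/ as coda.
σ2/σ3 boundary: cluster /dvj/ — the longest permitted-onset suffix is /vj/; onset = /vj/, preceding coda = /d/.
So the parse is djaj.jid.vjakd.
Syllable 1 is /djaj/: onset /dj/, nucleus /a/, coda /j/.

dj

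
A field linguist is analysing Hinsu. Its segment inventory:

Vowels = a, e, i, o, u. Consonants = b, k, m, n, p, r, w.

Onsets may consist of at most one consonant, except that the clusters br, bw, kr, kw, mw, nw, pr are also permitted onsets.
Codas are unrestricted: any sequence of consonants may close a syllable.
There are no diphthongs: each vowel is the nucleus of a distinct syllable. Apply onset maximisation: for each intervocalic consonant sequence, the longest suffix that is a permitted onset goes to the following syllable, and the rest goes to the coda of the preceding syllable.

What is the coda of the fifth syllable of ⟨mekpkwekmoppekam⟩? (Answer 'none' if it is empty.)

m

Nuclei (vowels): e, e, o, e, a → 5 syllables.
σ1/σ2 boundary: /kpkw/ splits as /kp/ + /kw/ (/kw/ is the longest suffix that is a licit onset).
σ2/σ3 boundary: /km/; trying suffixes from longest down, /m/ is the first permitted one, so coda /k/ | onset /m/.
σ3/σ4 boundary: /pp/; trying suffixes from longest down, /p/ is the first permitted one, so coda /p/ | onset /p/.
σ4/σ5 boundary: /k/ → onset of the next syllable (single consonants are always licit onsets).
Result: mekp.kwek.mop.pe.kam.
Syllable 5 is /kam/: onset /k/, nucleus /a/, coda /m/.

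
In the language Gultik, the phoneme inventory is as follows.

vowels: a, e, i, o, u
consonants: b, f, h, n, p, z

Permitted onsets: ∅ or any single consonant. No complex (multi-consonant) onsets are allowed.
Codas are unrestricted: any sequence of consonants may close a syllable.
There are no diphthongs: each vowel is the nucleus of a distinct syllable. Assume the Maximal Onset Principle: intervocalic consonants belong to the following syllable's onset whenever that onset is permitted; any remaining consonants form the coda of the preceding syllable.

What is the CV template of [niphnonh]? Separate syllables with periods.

Vowels present: i, o; each is a nucleus, giving 2 syllables.
V1 /i/ – V2 /o/: /phn/ — longest licit onset from the right is /n/, leaving /ph/ as coda.
Putting it together: niph.nonh.
Mapping each syllable to C/V: /niph/ → CVCC, /nonh/ → CVCC.

CVCC.CVCC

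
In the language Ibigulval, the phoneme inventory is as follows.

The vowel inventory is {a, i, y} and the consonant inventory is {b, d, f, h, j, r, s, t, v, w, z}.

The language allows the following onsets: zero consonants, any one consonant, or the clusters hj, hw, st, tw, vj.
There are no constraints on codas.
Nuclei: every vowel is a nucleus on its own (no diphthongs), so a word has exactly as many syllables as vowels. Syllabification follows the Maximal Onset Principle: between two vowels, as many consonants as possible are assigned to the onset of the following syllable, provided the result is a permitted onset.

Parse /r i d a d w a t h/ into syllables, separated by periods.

Nuclei (vowels): i, a, a → 3 syllables.
Between /i/ (V1) and /a/ (V2): /d/ → onset of the next syllable (single consonants are always licit onsets).
Between /a/ (V2) and /a/ (V3): /dw/ splits as /d/ + /w/ (/w/ is the longest suffix that is a licit onset).

ri.dad.wath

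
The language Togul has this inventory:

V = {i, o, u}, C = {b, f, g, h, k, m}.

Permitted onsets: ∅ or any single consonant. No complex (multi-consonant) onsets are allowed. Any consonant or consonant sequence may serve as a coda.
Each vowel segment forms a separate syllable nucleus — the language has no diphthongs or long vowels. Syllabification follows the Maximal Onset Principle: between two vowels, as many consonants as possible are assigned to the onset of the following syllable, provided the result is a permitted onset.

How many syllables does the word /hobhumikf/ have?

The vowels are o, u, i — 3 nuclei, so 3 syllables.

3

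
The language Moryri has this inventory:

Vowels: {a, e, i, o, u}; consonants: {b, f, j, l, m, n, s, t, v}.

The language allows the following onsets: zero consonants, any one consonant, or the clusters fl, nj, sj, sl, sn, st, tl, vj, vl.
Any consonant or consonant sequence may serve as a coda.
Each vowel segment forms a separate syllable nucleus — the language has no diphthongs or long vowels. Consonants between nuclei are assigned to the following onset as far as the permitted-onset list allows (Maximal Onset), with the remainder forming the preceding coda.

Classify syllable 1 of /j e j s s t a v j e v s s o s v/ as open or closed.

Vowels present: e, a, e, o; each is a nucleus, giving 4 syllables.
Between /e/ (V1) and /a/ (V2): /jsst/ — longest licit onset from the right is /st/, leaving /js/ as coda.
Between /a/ (V2) and /e/ (V3): /vj/ is a licit onset in full, so it all attaches to the next syllable.
Between /e/ (V3) and /o/ (V4): /vss/; trying suffixes from longest down, /s/ is the first permitted one, so coda /vs/ | onset /s/.
So the parse is jejs.sta.vjevs.sosv.
Syllable 1 is /jejs/ with coda /js/, so it is closed.

closed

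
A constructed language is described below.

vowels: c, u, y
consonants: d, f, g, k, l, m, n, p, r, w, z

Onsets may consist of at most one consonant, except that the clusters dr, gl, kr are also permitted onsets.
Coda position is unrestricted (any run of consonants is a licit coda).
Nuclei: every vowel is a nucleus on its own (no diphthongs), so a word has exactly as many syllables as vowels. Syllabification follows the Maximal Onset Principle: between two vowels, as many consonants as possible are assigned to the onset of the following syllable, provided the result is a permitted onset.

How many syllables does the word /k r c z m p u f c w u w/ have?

Vowels present: c, u, c, u; each is a nucleus, giving 4 syllables.

4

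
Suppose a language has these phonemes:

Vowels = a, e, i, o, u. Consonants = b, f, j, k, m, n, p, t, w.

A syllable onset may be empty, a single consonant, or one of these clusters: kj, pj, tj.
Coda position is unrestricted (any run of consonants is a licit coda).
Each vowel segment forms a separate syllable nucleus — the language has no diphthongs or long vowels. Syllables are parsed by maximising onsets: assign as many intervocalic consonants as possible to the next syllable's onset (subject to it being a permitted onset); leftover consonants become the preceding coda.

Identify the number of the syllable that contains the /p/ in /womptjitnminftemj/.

1

Vowels present: o, i, i, e; each is a nucleus, giving 4 syllables.
V1 /o/ – V2 /i/: /mptj/; trying suffixes from longest down, /tj/ is the first permitted one, so coda /mp/ | onset /tj/.
V2 /i/ – V3 /i/: /tnm/ — longest licit onset from the right is /m/, leaving /tn/ as coda.
V3 /i/ – V4 /e/: /nft/; trying suffixes from longest down, /t/ is the first permitted one, so coda /nf/ | onset /t/.
Syllabification: womp.tjitn.minf.temj.
The /p/ is in the coda of syllable 1 (/womp/).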